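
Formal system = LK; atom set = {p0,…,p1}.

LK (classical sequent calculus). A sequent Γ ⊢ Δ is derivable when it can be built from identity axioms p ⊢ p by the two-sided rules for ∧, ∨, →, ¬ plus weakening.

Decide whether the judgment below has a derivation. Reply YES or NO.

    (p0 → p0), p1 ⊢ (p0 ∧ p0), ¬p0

Derivation (root first):
[¬R] (p0 → p0), p1 ⊢ (p0 ∧ p0), ¬p0
  [WL] (p0 → p0), p0, p1 ⊢ (p0 ∧ p0)
    [∧R] (p0 → p0), p0 ⊢ (p0 ∧ p0)
      [Ax] p0 ⊢ p0
      [→L] p0, (p0 → p0) ⊢ p0
        [Ax] p0 ⊢ p0
        [Ax] p0 ⊢ p0

Result: YES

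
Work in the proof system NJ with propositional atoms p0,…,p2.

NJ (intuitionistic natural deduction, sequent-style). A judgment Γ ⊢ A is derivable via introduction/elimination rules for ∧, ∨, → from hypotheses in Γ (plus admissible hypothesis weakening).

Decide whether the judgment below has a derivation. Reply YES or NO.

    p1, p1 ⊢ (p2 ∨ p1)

Derivation trace:
[∨I₂] p1, p1 ⊢ (p2 ∨ p1)
  [Wk] p1, p1 ⊢ p1
    [Ax] p1 ⊢ p1

Result: YES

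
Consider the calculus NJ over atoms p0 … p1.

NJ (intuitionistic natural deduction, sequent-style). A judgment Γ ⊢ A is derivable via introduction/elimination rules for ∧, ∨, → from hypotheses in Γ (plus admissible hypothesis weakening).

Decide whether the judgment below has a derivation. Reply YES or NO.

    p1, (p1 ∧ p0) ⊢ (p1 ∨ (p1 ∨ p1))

Derivation trace:
[Wk] p1, (p1 ∧ p0) ⊢ (p1 ∨ (p1 ∨ p1))
  [∨I₂] p1 ⊢ (p1 ∨ (p1 ∨ p1))
    [∨I₂] p1 ⊢ (p1 ∨ p1)
      [Ax] p1 ⊢ p1

Result: YES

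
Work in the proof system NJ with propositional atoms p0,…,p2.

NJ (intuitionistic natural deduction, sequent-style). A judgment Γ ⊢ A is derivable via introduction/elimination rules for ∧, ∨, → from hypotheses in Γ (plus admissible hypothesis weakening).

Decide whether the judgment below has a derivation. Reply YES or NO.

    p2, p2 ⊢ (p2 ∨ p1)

Derivation trace:
[Wk] p2, p2 ⊢ (p2 ∨ p1)
  [∨I₁] p2 ⊢ (p2 ∨ p1)
    [Ax] p2 ⊢ p2

Result: YES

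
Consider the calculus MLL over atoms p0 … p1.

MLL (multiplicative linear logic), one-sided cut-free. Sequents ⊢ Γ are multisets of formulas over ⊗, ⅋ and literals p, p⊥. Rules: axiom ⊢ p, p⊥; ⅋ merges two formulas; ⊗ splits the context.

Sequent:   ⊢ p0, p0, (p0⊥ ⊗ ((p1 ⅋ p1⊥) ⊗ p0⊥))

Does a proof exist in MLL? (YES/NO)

Derivation (root first):
[⊗]  ⊢ p0, p0, (p0⊥ ⊗ ((p1 ⅋ p1⊥) ⊗ p0⊥))
  [Ax]  ⊢ p0, p0⊥
  [⊗]  ⊢ p0, ((p1 ⅋ p1⊥) ⊗ p0⊥)
    [⅋]  ⊢ (p1 ⅋ p1⊥)
      [Ax]  ⊢ p1, p1⊥
    [Ax]  ⊢ p0, p0⊥

Result: YES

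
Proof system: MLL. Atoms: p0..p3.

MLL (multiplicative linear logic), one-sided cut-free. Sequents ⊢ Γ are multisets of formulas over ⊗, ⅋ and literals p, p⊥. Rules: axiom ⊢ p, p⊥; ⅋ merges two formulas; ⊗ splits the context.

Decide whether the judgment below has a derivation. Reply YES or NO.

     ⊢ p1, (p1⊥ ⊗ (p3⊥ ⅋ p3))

Derivation (root first):
[⊗]  ⊢ p1, (p1⊥ ⊗ (p3⊥ ⅋ p3))
  [Ax]  ⊢ p1, p1⊥
  [⅋]  ⊢ (p3⊥ ⅋ p3)
    [Ax]  ⊢ p3, p3⊥

Result: YES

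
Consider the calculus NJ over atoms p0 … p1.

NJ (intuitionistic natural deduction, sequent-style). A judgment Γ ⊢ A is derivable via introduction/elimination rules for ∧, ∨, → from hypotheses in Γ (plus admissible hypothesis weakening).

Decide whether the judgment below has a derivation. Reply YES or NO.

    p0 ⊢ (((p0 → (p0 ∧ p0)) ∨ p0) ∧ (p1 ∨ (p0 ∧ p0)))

Proof tree:
[∧I] p0 ⊢ (((p0 → (p0 ∧ p0)) ∨ p0) ∧ (p1 ∨ (p0 ∧ p0)))
  [∨I₁]  ⊢ ((p0 → (p0 ∧ p0)) ∨ p0)
    [→I]  ⊢ (p0 → (p0 ∧ p0))
      [∧I] p0 ⊢ (p0 ∧ p0)
        [Ax] p0 ⊢ p0
        [Ax] p0 ⊢ p0
  [∨I₂] p0 ⊢ (p1 ∨ (p0 ∧ p0))
    [∧I] p0 ⊢ (p0 ∧ p0)
      [Ax] p0 ⊢ p0
      [Ax] p0 ⊢ p0

Result: YES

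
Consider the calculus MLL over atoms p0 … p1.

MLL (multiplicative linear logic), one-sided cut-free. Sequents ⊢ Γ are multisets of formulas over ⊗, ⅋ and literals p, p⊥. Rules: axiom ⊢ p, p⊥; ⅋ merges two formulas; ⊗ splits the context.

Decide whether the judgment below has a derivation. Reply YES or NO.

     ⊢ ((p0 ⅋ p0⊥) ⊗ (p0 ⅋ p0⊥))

Proof tree:
[⊗]  ⊢ ((p0 ⅋ p0⊥) ⊗ (p0 ⅋ p0⊥))
  [⅋]  ⊢ (p0 ⅋ p0⊥)
    [Ax]  ⊢ p0, p0⊥
  [⅋]  ⊢ (p0 ⅋ p0⊥)
    [Ax]  ⊢ p0, p0⊥

Result: YES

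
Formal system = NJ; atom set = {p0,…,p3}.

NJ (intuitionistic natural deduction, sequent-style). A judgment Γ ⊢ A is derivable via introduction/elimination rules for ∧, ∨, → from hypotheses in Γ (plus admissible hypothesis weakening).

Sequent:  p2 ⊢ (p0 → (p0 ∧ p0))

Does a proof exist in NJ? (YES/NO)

Derivation (root first):
[→I] p2 ⊢ (p0 → (p0 ∧ p0))
  [∧I] p2, p0 ⊢ (p0 ∧ p0)
    [Ax] p0 ⊢ p0
    [Wk] p0, p2 ⊢ p0
      [Ax] p0 ⊢ p0

Result: YES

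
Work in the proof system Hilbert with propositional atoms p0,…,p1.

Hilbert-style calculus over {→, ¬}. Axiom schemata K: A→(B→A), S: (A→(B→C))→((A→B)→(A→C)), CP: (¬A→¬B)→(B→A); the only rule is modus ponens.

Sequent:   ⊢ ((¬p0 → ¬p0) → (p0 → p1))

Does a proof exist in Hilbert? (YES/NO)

Search for a countermodel by truth-table:
  v=00: Γ:[] Δ:[((¬p0 → ¬p0) → (p0 → p1))=T] refutes=False
  v=01: Γ:[] Δ:[((¬p0 → ¬p0) → (p0 → p1))=T] refutes=False
  v=10: Γ:[] Δ:[((¬p0 → ¬p0) → (p0 → p1))=F] refutes=True  ← countermodel

Result: NO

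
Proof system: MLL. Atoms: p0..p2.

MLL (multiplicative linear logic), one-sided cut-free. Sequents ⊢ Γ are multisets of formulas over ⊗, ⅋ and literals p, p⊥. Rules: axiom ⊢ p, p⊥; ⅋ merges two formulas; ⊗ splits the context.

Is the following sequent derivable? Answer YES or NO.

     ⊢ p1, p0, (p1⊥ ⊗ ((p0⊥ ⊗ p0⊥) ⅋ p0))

Proof tree:
[⊗]  ⊢ p1, p0, (p1⊥ ⊗ ((p0⊥ ⊗ p0⊥) ⅋ p0))
  [Ax]  ⊢ p1, p1⊥
  [⅋]  ⊢ p0, ((p0⊥ ⊗ p0⊥) ⅋ p0)
    [⊗]  ⊢ p0, p0, (p0⊥ ⊗ p0⊥)
      [Ax]  ⊢ p0, p0⊥
      [Ax]  ⊢ p0, p0⊥

Result: YES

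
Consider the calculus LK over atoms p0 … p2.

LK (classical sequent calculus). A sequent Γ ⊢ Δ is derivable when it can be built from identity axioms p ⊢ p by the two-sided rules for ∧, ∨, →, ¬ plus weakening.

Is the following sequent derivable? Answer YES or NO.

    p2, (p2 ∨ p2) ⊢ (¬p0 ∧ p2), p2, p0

Derivation trace:
[∨L] p2, (p2 ∨ p2) ⊢ (¬p0 ∧ p2), p2, p0
  [Ax] p2 ⊢ p2
  [WL] p2, p2 ⊢ p0, (¬p0 ∧ p2)
    [∧R] p2 ⊢ p0, (¬p0 ∧ p2)
      [¬R]  ⊢ p0, ¬p0
        [Ax] p0 ⊢ p0
      [Ax] p2 ⊢ p2

Result: YES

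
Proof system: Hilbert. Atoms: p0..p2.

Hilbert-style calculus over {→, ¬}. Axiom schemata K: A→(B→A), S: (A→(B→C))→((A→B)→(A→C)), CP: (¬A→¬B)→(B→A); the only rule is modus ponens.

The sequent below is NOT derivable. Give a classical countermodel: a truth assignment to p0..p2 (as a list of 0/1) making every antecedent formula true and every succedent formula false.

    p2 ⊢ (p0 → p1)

Truth-table refutation:
  v=000: Γ:[p2=F] Δ:[(p0 → p1)=T] refutes=False
  v=001: Γ:[p2=T] Δ:[(p0 → p1)=T] refutes=False
  v=010: Γ:[p2=F] Δ:[(p0 → p1)=T] refutes=False
  v=011: Γ:[p2=T] Δ:[(p0 → p1)=T] refutes=False
  v=100: Γ:[p2=F] Δ:[(p0 → p1)=F] refutes=False
  v=101: Γ:[p2=T] Δ:[(p0 → p1)=F] refutes=True  ← countermodel

Result: [1, 0, 1]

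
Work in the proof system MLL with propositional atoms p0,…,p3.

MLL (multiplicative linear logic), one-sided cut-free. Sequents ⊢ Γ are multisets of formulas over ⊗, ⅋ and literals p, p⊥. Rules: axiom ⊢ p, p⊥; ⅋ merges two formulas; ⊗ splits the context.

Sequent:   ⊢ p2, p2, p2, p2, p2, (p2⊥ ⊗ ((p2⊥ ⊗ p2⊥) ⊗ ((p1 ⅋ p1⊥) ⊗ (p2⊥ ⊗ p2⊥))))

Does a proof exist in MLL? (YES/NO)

Derivation trace:
[⊗]  ⊢ p2, p2, p2, p2, p2, (p2⊥ ⊗ ((p2⊥ ⊗ p2⊥) ⊗ ((p1 ⅋ p1⊥) ⊗ (p2⊥ ⊗ p2⊥))))
  [Ax]  ⊢ p2, p2⊥
  [⊗]  ⊢ p2, p2, p2, p2, ((p2⊥ ⊗ p2⊥) ⊗ ((p1 ⅋ p1⊥) ⊗ (p2⊥ ⊗ p2⊥)))
    [⊗]  ⊢ p2, p2, (p2⊥ ⊗ p2⊥)
      [Ax]  ⊢ p2, p2⊥
      [Ax]  ⊢ p2, p2⊥
    [⊗]  ⊢ p2, p2, ((p1 ⅋ p1⊥) ⊗ (p2⊥ ⊗ p2⊥))
      [⅋]  ⊢ (p1 ⅋ p1⊥)
        [Ax]  ⊢ p1, p1⊥
      [⊗]  ⊢ p2, p2, (p2⊥ ⊗ p2⊥)
        [Ax]  ⊢ p2, p2⊥
        [Ax]  ⊢ p2, p2⊥

Result: YES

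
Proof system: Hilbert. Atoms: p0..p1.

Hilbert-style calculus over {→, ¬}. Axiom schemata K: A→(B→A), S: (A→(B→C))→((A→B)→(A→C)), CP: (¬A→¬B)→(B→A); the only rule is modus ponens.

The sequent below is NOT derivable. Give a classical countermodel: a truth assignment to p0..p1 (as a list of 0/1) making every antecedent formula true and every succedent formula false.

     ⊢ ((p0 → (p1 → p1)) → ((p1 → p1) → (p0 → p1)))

Search for a countermodel by truth-table:
  v=00: Γ:[] Δ:[((p0 → (p1 → p1)) → ((p1 → p1) → (p0 → p1)))=T] refutes=False
  v=01: Γ:[] Δ:[((p0 → (p1 → p1)) → ((p1 → p1) → (p0 → p1)))=T] refutes=False
  v=10: Γ:[] Δ:[((p0 → (p1 → p1)) → ((p1 → p1) → (p0 → p1)))=F] refutes=True  ← countermodel

Result: [1, 0]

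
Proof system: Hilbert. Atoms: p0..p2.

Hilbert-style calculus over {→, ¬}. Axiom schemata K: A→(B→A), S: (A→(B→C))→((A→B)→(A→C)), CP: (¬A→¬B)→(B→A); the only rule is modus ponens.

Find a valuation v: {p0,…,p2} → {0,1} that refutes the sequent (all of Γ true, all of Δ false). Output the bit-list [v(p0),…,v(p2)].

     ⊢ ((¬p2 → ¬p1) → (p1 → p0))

Enumerate valuations to refute Γ ⊢ Δ:
  v=000: Γ:[] Δ:[((¬p2 → ¬p1) → (p1 → p0))=T] refutes=False
  v=001: Γ:[] Δ:[((¬p2 → ¬p1) → (p1 → p0))=T] refutes=False
  v=010: Γ:[] Δ:[((¬p2 → ¬p1) → (p1 → p0))=T] refutes=False
  v=011: Γ:[] Δ:[((¬p2 → ¬p1) → (p1 → p0))=F] refutes=True  ← countermodel

Result: [0, 1, 1]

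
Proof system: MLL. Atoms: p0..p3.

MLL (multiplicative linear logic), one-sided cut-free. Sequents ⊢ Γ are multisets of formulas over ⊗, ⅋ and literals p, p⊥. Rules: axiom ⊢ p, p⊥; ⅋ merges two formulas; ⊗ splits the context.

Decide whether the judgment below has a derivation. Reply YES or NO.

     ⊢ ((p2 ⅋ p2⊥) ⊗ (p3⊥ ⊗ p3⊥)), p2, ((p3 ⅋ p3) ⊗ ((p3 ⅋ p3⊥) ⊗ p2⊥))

Derivation (root first):
[⊗]  ⊢ ((p2 ⅋ p2⊥) ⊗ (p3⊥ ⊗ p3⊥)), p2, ((p3 ⅋ p3) ⊗ ((p3 ⅋ p3⊥) ⊗ p2⊥))
  [⅋]  ⊢ ((p2 ⅋ p2⊥) ⊗ (p3⊥ ⊗ p3⊥)), (p3 ⅋ p3)
    [⊗]  ⊢ p3, p3, ((p2 ⅋ p2⊥) ⊗ (p3⊥ ⊗ p3⊥))
      [⅋]  ⊢ (p2 ⅋ p2⊥)
        [Ax]  ⊢ p2, p2⊥
      [⊗]  ⊢ p3, p3, (p3⊥ ⊗ p3⊥)
        [Ax]  ⊢ p3, p3⊥
        [Ax]  ⊢ p3, p3⊥
  [⊗]  ⊢ p2, ((p3 ⅋ p3⊥) ⊗ p2⊥)
    [⅋]  ⊢ (p3 ⅋ p3⊥)
      [Ax]  ⊢ p3, p3⊥
    [Ax]  ⊢ p2, p2⊥

Result: YES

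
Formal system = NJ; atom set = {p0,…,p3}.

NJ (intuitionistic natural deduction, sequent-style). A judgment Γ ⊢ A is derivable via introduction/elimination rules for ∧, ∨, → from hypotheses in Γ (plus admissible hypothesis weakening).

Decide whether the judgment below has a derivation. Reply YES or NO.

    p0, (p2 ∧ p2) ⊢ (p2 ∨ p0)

Derivation trace:
[∨I₂] p0, (p2 ∧ p2) ⊢ (p2 ∨ p0)
  [Wk] p0, (p2 ∧ p2) ⊢ p0
    [Ax] p0 ⊢ p0

Result: YES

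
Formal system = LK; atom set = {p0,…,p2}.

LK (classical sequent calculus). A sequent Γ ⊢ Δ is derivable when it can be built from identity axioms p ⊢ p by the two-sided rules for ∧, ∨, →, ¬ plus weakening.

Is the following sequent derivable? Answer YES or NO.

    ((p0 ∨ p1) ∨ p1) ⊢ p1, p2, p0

Derivation trace:
[∨L] ((p0 ∨ p1) ∨ p1) ⊢ p1, p2, p0
  [∨L] (p0 ∨ p1) ⊢ p1, p2, p0
    [Ax] p0 ⊢ p0
    [WR] p1 ⊢ p1, p2
      [Ax] p1 ⊢ p1
  [Ax] p1 ⊢ p1

Result: YES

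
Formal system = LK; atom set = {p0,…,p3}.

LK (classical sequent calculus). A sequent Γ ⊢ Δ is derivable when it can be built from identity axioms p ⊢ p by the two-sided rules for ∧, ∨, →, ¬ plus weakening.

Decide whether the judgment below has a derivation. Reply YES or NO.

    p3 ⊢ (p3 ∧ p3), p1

Derivation trace:
[WR] p3 ⊢ (p3 ∧ p3), p1
  [∧R] p3 ⊢ (p3 ∧ p3)
    [Ax] p3 ⊢ p3
    [Ax] p3 ⊢ p3

Result: YES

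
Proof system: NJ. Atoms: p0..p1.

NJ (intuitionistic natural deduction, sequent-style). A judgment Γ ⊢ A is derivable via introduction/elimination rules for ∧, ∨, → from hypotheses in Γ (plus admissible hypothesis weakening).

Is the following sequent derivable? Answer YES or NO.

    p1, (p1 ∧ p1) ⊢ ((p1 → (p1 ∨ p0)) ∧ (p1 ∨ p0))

Proof tree:
[Wk] p1, (p1 ∧ p1) ⊢ ((p1 → (p1 ∨ p0)) ∧ (p1 ∨ p0))
  [∧I] p1 ⊢ ((p1 → (p1 ∨ p0)) ∧ (p1 ∨ p0))
    [→I]  ⊢ (p1 → (p1 ∨ p0))
      [∨I₁] p1 ⊢ (p1 ∨ p0)
        [Ax] p1 ⊢ p1
    [∨I₁] p1 ⊢ (p1 ∨ p0)
      [Ax] p1 ⊢ p1

Result: YES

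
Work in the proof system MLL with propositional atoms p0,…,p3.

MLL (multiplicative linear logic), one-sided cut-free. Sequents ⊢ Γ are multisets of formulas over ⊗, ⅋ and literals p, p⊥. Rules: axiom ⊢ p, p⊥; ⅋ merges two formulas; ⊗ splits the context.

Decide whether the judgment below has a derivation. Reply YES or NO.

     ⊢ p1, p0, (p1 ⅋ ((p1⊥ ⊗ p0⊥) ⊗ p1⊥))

Derivation (root first):
[⅋]  ⊢ p1, p0, (p1 ⅋ ((p1⊥ ⊗ p0⊥) ⊗ p1⊥))
  [⊗]  ⊢ p1, p0, p1, ((p1⊥ ⊗ p0⊥) ⊗ p1⊥)
    [⊗]  ⊢ p1, p0, (p1⊥ ⊗ p0⊥)
      [Ax]  ⊢ p1, p1⊥
      [Ax]  ⊢ p0, p0⊥
    [Ax]  ⊢ p1, p1⊥

Result: YES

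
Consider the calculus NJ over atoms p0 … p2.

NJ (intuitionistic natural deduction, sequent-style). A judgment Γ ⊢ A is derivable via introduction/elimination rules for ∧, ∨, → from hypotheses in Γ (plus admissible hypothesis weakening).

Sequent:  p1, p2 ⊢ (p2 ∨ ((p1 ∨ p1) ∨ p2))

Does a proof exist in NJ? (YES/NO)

Derivation (root first):
[∨I₂] p1, p2 ⊢ (p2 ∨ ((p1 ∨ p1) ∨ p2))
  [∨I₁] p1, p2 ⊢ ((p1 ∨ p1) ∨ p2)
    [∨I₁] p1, p2 ⊢ (p1 ∨ p1)
      [Wk] p1, p2 ⊢ p1
        [Ax] p1 ⊢ p1

Result: YES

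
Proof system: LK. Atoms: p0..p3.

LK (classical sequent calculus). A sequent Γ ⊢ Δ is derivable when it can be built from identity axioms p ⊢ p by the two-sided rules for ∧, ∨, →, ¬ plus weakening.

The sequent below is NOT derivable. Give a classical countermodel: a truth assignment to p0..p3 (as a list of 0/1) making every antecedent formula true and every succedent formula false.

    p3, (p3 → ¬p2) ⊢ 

Truth-table refutation:
  v=0000: Γ:[p3=F, (p3 → ¬p2)=T] Δ:[] refutes=False
  v=0001: Γ:[p3=T, (p3 → ¬p2)=T] Δ:[] refutes=True  ← countermodel

Result: [0, 0, 0, 1]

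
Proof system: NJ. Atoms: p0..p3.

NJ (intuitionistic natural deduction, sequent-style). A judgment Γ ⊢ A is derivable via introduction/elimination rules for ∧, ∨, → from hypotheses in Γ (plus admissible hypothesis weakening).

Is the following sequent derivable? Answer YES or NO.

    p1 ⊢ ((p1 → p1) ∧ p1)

Derivation trace:
[∧I] p1 ⊢ ((p1 → p1) ∧ p1)
  [→I]  ⊢ (p1 → p1)
    [Ax] p1 ⊢ p1
  [Ax] p1 ⊢ p1

Result: YES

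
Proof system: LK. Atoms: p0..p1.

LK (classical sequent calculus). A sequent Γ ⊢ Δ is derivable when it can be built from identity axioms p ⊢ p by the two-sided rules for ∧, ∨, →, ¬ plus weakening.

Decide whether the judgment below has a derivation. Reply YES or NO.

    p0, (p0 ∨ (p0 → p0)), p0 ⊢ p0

Derivation trace:
[WL] p0, (p0 ∨ (p0 → p0)), p0 ⊢ p0
  [∨L] p0, (p0 ∨ (p0 → p0)) ⊢ p0
    [Ax] p0 ⊢ p0
    [→L] p0, (p0 → p0) ⊢ p0
      [Ax] p0 ⊢ p0
      [Ax] p0 ⊢ p0

Result: YES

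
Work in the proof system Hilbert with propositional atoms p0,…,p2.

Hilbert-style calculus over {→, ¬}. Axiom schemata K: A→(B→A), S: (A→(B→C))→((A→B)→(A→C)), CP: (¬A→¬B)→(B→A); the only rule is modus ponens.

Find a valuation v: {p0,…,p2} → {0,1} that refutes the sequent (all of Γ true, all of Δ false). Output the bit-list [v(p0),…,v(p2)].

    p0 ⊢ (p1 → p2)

Truth-table refutation:
  v=000: Γ:[p0=F] Δ:[(p1 → p2)=T] refutes=False
  v=001: Γ:[p0=F] Δ:[(p1 → p2)=T] refutes=False
  v=010: Γ:[p0=F] Δ:[(p1 → p2)=F] refutes=False
  v=011: Γ:[p0=F] Δ:[(p1 → p2)=T] refutes=False
  v=100: Γ:[p0=T] Δ:[(p1 → p2)=T] refutes=False
  v=101: Γ:[p0=T] Δ:[(p1 → p2)=T] refutes=False
  v=110: Γ:[p0=T] Δ:[(p1 → p2)=F] refutes=True  ← countermodel

Result: [1, 1, 0]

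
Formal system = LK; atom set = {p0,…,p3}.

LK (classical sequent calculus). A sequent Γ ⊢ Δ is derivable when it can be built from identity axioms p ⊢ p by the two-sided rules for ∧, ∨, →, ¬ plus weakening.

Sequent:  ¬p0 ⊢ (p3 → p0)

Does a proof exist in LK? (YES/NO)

Truth-table refutation:
  v=0000: Γ:[¬p0=T] Δ:[(p3 → p0)=T] refutes=False
  v=0001: Γ:[¬p0=T] Δ:[(p3 → p0)=F] refutes=True  ← countermodel

Result: NO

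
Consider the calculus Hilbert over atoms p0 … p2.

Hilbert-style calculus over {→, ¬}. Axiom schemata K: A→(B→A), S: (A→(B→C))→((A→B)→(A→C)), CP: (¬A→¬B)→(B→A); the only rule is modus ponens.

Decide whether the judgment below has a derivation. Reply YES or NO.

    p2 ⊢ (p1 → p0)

Search for a countermodel by truth-table:
  v=000: Γ:[p2=F] Δ:[(p1 → p0)=T] refutes=False
  v=001: Γ:[p2=T] Δ:[(p1 → p0)=T] refutes=False
  v=010: Γ:[p2=F] Δ:[(p1 → p0)=F] refutes=False
  v=011: Γ:[p2=T] Δ:[(p1 → p0)=F] refutes=True  ← countermodel

Result: NO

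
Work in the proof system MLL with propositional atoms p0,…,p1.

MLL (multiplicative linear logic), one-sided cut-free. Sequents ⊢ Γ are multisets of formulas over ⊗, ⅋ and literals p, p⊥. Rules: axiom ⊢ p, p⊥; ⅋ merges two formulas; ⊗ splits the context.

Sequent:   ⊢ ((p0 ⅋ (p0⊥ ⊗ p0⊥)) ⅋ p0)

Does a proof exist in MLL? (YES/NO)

Derivation trace:
[⅋]  ⊢ ((p0 ⅋ (p0⊥ ⊗ p0⊥)) ⅋ p0)
  [⅋]  ⊢ p0, (p0 ⅋ (p0⊥ ⊗ p0⊥))
    [⊗]  ⊢ p0, p0, (p0⊥ ⊗ p0⊥)
      [Ax]  ⊢ p0, p0⊥
      [Ax]  ⊢ p0, p0⊥

Result: YES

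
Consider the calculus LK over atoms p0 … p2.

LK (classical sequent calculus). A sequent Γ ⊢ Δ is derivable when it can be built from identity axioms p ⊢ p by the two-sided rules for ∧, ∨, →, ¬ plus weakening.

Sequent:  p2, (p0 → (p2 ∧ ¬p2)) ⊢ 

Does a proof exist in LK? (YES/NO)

Truth-table refutation:
  v=000: Γ:[p2=F, (p0 → (p2 ∧ ¬p2))=T] Δ:[] refutes=False
  v=001: Γ:[p2=T, (p0 → (p2 ∧ ¬p2))=T] Δ:[] refutes=True  ← countermodel

Result: NO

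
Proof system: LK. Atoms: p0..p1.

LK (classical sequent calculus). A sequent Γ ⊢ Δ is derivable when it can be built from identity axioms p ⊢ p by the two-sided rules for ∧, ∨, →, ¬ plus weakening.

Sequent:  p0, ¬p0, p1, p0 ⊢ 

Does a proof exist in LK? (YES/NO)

Derivation (root first):
[WL] p0, ¬p0, p1, p0 ⊢ 
  [WL] p0, ¬p0, p1 ⊢ 
    [¬L] p0, ¬p0 ⊢ 
      [Ax] p0 ⊢ p0

Result: YES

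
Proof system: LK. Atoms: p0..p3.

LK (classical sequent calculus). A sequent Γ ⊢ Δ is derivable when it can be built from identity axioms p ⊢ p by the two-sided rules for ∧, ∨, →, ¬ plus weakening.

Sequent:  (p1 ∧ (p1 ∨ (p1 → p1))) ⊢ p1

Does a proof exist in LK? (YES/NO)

Derivation (root first):
[∧L] (p1 ∧ (p1 ∨ (p1 → p1))) ⊢ p1
  [∨L] p1, (p1 ∨ (p1 → p1)) ⊢ p1
    [Ax] p1 ⊢ p1
    [→L] p1, (p1 → p1) ⊢ p1
      [Ax] p1 ⊢ p1
      [Ax] p1 ⊢ p1

Result: YES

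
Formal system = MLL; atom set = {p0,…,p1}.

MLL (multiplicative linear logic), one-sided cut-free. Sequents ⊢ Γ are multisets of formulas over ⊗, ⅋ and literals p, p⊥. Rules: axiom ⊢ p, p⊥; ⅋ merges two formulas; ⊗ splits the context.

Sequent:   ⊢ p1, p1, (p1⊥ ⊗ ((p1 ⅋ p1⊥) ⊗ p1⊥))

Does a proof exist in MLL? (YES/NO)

Derivation (root first):
[⊗]  ⊢ p1, p1, (p1⊥ ⊗ ((p1 ⅋ p1⊥) ⊗ p1⊥))
  [Ax]  ⊢ p1, p1⊥
  [⊗]  ⊢ p1, ((p1 ⅋ p1⊥) ⊗ p1⊥)
    [⅋]  ⊢ (p1 ⅋ p1⊥)
      [Ax]  ⊢ p1, p1⊥
    [Ax]  ⊢ p1, p1⊥

Result: YES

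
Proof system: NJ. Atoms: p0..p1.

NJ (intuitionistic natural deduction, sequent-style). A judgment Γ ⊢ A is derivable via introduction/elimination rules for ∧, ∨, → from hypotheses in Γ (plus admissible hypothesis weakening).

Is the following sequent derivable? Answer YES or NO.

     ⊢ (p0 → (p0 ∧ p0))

Derivation (root first):
[→I]  ⊢ (p0 → (p0 ∧ p0))
  [∧I] p0 ⊢ (p0 ∧ p0)
    [Ax] p0 ⊢ p0
    [Ax] p0 ⊢ p0

Result: YES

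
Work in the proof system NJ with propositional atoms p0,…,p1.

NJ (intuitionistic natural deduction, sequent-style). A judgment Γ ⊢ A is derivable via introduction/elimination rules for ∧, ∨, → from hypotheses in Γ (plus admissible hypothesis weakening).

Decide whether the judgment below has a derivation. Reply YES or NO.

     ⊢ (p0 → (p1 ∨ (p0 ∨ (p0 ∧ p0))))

Derivation (root first):
[→I]  ⊢ (p0 → (p1 ∨ (p0 ∨ (p0 ∧ p0))))
  [∨I₂] p0 ⊢ (p1 ∨ (p0 ∨ (p0 ∧ p0)))
    [∨I₂] p0 ⊢ (p0 ∨ (p0 ∧ p0))
      [∧I] p0 ⊢ (p0 ∧ p0)
        [Ax] p0 ⊢ p0
        [Ax] p0 ⊢ p0

Result: YES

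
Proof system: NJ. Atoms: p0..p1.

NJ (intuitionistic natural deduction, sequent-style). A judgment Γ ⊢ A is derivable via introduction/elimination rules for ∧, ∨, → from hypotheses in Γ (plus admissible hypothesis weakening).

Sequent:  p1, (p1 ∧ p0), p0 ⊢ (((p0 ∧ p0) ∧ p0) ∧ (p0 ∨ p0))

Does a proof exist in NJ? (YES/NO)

Derivation trace:
[∧I] p1, (p1 ∧ p0), p0 ⊢ (((p0 ∧ p0) ∧ p0) ∧ (p0 ∨ p0))
  [∧I] (p1 ∧ p0), p0 ⊢ ((p0 ∧ p0) ∧ p0)
    [Wk] p0, (p1 ∧ p0) ⊢ (p0 ∧ p0)
      [∧I] p0 ⊢ (p0 ∧ p0)
        [Ax] p0 ⊢ p0
        [Ax] p0 ⊢ p0
    [Ax] p0 ⊢ p0
  [Wk] p0, p1 ⊢ (p0 ∨ p0)
    [∨I₁] p0 ⊢ (p0 ∨ p0)
      [Ax] p0 ⊢ p0

Result: YES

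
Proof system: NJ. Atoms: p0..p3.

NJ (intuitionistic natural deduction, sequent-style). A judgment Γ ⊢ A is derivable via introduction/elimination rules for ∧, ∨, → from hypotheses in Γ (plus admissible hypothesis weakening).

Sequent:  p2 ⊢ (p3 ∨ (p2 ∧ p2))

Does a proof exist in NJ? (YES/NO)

Derivation trace:
[∨I₂] p2 ⊢ (p3 ∨ (p2 ∧ p2))
  [∧I] p2 ⊢ (p2 ∧ p2)
    [Ax] p2 ⊢ p2
    [Ax] p2 ⊢ p2

Result: YES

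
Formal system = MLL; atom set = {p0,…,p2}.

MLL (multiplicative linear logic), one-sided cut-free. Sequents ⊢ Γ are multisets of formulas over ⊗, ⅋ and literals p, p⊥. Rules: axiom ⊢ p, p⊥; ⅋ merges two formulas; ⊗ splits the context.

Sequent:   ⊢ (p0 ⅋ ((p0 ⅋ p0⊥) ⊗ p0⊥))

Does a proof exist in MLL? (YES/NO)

Derivation trace:
[⅋]  ⊢ (p0 ⅋ ((p0 ⅋ p0⊥) ⊗ p0⊥))
  [⊗]  ⊢ p0, ((p0 ⅋ p0⊥) ⊗ p0⊥)
    [⅋]  ⊢ (p0 ⅋ p0⊥)
      [Ax]  ⊢ p0, p0⊥
    [Ax]  ⊢ p0, p0⊥

Result: YES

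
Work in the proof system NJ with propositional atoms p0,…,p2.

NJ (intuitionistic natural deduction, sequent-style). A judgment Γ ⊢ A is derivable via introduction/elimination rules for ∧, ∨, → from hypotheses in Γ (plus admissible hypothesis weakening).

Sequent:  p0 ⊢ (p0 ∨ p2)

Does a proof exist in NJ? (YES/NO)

Derivation trace:
[∨I₁] p0 ⊢ (p0 ∨ p2)
  [→E] p0 ⊢ p0
    [→I]  ⊢ (p0 → p0)
      [Ax] p0 ⊢ p0
    [Ax] p0 ⊢ p0

Result: YES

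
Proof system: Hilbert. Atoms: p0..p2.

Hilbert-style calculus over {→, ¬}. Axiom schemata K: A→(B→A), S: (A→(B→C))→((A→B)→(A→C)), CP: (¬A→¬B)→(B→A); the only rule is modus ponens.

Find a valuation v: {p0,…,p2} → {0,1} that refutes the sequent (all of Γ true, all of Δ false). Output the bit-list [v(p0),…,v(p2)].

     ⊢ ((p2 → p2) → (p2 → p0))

Enumerate valuations to refute Γ ⊢ Δ:
  v=000: Γ:[] Δ:[((p2 → p2) → (p2 → p0))=T] refutes=False
  v=001: Γ:[] Δ:[((p2 → p2) → (p2 → p0))=F] refutes=True  ← countermodel

Result: [0, 0, 1]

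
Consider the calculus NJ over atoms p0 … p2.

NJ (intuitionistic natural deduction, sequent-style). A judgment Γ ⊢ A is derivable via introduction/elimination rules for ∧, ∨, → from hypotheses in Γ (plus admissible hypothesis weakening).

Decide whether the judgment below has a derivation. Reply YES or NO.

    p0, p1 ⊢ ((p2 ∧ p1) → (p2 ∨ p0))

Derivation trace:
[→I] p0, p1 ⊢ ((p2 ∧ p1) → (p2 ∨ p0))
  [Wk] p0, (p2 ∧ p1), p1 ⊢ (p2 ∨ p0)
    [∨I₂] p0, (p2 ∧ p1) ⊢ (p2 ∨ p0)
      [Wk] p0, (p2 ∧ p1) ⊢ p0
        [Ax] p0 ⊢ p0

Result: YES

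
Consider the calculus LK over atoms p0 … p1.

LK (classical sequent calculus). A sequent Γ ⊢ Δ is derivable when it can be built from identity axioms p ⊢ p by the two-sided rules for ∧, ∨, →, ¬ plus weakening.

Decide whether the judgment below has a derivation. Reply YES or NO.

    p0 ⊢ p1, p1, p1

Search for a countermodel by truth-table:
  v=00: Γ:[p0=F] Δ:[p1=F, p1=F, p1=F] refutes=False
  v=01: Γ:[p0=F] Δ:[p1=T, p1=T, p1=T] refutes=False
  v=10: Γ:[p0=T] Δ:[p1=F, p1=F, p1=F] refutes=True  ← countermodel

Result: NO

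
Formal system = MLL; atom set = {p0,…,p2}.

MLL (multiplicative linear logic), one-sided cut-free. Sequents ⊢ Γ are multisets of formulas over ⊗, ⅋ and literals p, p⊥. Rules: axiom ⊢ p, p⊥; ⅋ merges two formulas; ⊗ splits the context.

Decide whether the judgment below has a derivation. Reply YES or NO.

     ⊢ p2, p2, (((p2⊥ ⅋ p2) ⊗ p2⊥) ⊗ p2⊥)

Derivation (root first):
[⊗]  ⊢ p2, p2, (((p2⊥ ⅋ p2) ⊗ p2⊥) ⊗ p2⊥)
  [⊗]  ⊢ p2, ((p2⊥ ⅋ p2) ⊗ p2⊥)
    [⅋]  ⊢ (p2⊥ ⅋ p2)
      [Ax]  ⊢ p2, p2⊥
    [Ax]  ⊢ p2, p2⊥
  [Ax]  ⊢ p2, p2⊥

Result: YES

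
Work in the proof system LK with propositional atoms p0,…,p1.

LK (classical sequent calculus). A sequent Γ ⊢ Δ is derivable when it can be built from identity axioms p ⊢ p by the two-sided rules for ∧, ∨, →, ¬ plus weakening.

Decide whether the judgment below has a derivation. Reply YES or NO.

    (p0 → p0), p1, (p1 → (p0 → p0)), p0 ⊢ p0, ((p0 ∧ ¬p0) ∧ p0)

Derivation (root first):
[∧R] (p0 → p0), p1, (p1 → (p0 → p0)), p0 ⊢ p0, ((p0 ∧ ¬p0) ∧ p0)
  [∧R] (p0 → p0), p0 ⊢ p0, (p0 ∧ ¬p0)
    [→L] p0, (p0 → p0) ⊢ p0
      [Ax] p0 ⊢ p0
      [Ax] p0 ⊢ p0
    [¬R] (p0 → p0) ⊢ p0, ¬p0
      [→L] p0, (p0 → p0) ⊢ p0
        [Ax] p0 ⊢ p0
        [Ax] p0 ⊢ p0
  [→L] p1, p0, (p1 → (p0 → p0)) ⊢ p0
    [Ax] p1 ⊢ p1
    [→L] p0, (p0 → p0) ⊢ p0
      [Ax] p0 ⊢ p0
      [Ax] p0 ⊢ p0

Result: YES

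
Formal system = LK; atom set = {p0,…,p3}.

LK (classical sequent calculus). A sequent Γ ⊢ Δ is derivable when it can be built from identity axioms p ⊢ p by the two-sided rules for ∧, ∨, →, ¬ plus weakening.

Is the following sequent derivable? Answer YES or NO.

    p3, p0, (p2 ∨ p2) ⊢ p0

Derivation trace:
[∨L] p3, p0, (p2 ∨ p2) ⊢ p0
  [WL] p0, p3, p2 ⊢ p0
    [WL] p0, p3 ⊢ p0
      [Ax] p0 ⊢ p0
  [WL] p0, p3, p2 ⊢ p0
    [WL] p0, p3 ⊢ p0
      [Ax] p0 ⊢ p0

Result: YES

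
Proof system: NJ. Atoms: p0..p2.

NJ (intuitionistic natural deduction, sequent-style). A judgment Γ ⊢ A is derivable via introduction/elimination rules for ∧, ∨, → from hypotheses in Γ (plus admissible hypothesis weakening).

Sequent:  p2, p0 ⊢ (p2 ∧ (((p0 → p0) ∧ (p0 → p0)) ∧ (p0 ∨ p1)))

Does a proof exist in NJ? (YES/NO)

Proof tree:
[∧I] p2, p0 ⊢ (p2 ∧ (((p0 → p0) ∧ (p0 → p0)) ∧ (p0 ∨ p1)))
  [Ax] p2 ⊢ p2
  [∧I] p0 ⊢ (((p0 → p0) ∧ (p0 → p0)) ∧ (p0 ∨ p1))
    [∧I]  ⊢ ((p0 → p0) ∧ (p0 → p0))
      [→I]  ⊢ (p0 → p0)
        [Ax] p0 ⊢ p0
      [→I]  ⊢ (p0 → p0)
        [Ax] p0 ⊢ p0
    [∨I₁] p0 ⊢ (p0 ∨ p1)
      [Ax] p0 ⊢ p0

Result: YES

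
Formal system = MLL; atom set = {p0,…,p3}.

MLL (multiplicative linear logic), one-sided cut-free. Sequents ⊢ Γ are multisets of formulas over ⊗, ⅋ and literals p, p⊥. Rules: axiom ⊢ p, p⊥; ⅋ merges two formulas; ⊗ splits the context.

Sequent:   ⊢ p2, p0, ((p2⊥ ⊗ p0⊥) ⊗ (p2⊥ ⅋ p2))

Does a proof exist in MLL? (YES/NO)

Derivation (root first):
[⊗]  ⊢ p2, p0, ((p2⊥ ⊗ p0⊥) ⊗ (p2⊥ ⅋ p2))
  [⊗]  ⊢ p2, p0, (p2⊥ ⊗ p0⊥)
    [Ax]  ⊢ p2, p2⊥
    [Ax]  ⊢ p0, p0⊥
  [⅋]  ⊢ (p2⊥ ⅋ p2)
    [Ax]  ⊢ p2, p2⊥

Result: YES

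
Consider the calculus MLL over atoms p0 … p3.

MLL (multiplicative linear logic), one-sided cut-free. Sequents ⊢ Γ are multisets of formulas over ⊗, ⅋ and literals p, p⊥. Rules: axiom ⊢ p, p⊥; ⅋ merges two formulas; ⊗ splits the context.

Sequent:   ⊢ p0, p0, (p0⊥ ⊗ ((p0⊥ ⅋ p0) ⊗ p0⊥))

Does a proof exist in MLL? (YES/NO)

Derivation trace:
[⊗]  ⊢ p0, p0, (p0⊥ ⊗ ((p0⊥ ⅋ p0) ⊗ p0⊥))
  [Ax]  ⊢ p0, p0⊥
  [⊗]  ⊢ p0, ((p0⊥ ⅋ p0) ⊗ p0⊥)
    [⅋]  ⊢ (p0⊥ ⅋ p0)
      [Ax]  ⊢ p0, p0⊥
    [Ax]  ⊢ p0, p0⊥

Result: YES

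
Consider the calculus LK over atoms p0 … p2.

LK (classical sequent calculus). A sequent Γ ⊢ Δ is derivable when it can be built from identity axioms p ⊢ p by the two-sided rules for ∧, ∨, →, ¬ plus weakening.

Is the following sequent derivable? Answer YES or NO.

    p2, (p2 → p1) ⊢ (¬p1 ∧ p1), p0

Enumerate valuations to refute Γ ⊢ Δ:
  v=000: Γ:[p2=F, (p2 → p1)=T] Δ:[(¬p1 ∧ p1)=F, p0=F] refutes=False
  v=001: Γ:[p2=T, (p2 → p1)=F] Δ:[(¬p1 ∧ p1)=F, p0=F] refutes=False
  v=010: Γ:[p2=F, (p2 → p1)=T] Δ:[(¬p1 ∧ p1)=F, p0=F] refutes=False
  v=011: Γ:[p2=T, (p2 → p1)=T] Δ:[(¬p1 ∧ p1)=F, p0=F] refutes=True  ← countermodel

Result: NO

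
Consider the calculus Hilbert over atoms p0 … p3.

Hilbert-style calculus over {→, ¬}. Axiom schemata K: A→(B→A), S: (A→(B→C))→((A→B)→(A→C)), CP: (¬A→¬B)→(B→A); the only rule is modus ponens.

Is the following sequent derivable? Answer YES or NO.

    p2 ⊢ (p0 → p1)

Search for a countermodel by truth-table:
  v=0000: Γ:[p2=F] Δ:[(p0 → p1)=T] refutes=False
  v=0001: Γ:[p2=F] Δ:[(p0 → p1)=T] refutes=False
  v=0010: Γ:[p2=T] Δ:[(p0 → p1)=T] refutes=False
  v=0011: Γ:[p2=T] Δ:[(p0 → p1)=T] refutes=False
  v=0100: Γ:[p2=F] Δ:[(p0 → p1)=T] refutes=False
  v=0101: Γ:[p2=F] Δ:[(p0 → p1)=T] refutes=False
  v=0110: Γ:[p2=T] Δ:[(p0 → p1)=T] refutes=False
  v=0111: Γ:[p2=T] Δ:[(p0 → p1)=T] refutes=False
  v=1000: Γ:[p2=F] Δ:[(p0 → p1)=F] refutes=False
  v=1001: Γ:[p2=F] Δ:[(p0 → p1)=F] refutes=False
  v=1010: Γ:[p2=T] Δ:[(p0 → p1)=F] refutes=True  ← countermodel

Result: NO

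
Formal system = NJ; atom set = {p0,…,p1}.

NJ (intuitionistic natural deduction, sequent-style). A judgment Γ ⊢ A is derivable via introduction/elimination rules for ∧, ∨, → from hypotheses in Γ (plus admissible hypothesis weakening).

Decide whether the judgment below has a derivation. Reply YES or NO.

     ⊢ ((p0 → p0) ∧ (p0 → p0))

Derivation (root first):
[∧I]  ⊢ ((p0 → p0) ∧ (p0 → p0))
  [→I]  ⊢ (p0 → p0)
    [Ax] p0 ⊢ p0
  [→I]  ⊢ (p0 → p0)
    [Ax] p0 ⊢ p0

Result: YES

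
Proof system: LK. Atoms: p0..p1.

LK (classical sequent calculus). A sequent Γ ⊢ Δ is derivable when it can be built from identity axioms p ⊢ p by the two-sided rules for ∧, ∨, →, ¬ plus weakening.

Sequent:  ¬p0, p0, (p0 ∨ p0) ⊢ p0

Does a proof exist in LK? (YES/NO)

Derivation trace:
[∨L] ¬p0, p0, (p0 ∨ p0) ⊢ p0
  [Ax] p0 ⊢ p0
  [WL] p0, ¬p0, p0 ⊢ 
    [¬L] p0, ¬p0 ⊢ 
      [Ax] p0 ⊢ p0

Result: YES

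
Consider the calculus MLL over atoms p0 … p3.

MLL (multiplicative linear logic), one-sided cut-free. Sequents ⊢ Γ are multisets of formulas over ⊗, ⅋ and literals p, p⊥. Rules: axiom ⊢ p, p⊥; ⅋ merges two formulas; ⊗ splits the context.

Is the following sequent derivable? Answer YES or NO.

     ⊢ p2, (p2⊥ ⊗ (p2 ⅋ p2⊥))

Proof tree:
[⊗]  ⊢ p2, (p2⊥ ⊗ (p2 ⅋ p2⊥))
  [Ax]  ⊢ p2, p2⊥
  [⅋]  ⊢ (p2 ⅋ p2⊥)
    [Ax]  ⊢ p2, p2⊥

Result: YES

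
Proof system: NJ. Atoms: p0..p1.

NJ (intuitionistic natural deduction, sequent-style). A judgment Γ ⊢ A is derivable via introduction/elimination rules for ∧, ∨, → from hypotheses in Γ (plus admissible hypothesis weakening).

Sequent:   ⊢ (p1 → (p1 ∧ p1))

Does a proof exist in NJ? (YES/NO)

Proof tree:
[→I]  ⊢ (p1 → (p1 ∧ p1))
  [∧I] p1 ⊢ (p1 ∧ p1)
    [Ax] p1 ⊢ p1
    [Ax] p1 ⊢ p1

Result: YES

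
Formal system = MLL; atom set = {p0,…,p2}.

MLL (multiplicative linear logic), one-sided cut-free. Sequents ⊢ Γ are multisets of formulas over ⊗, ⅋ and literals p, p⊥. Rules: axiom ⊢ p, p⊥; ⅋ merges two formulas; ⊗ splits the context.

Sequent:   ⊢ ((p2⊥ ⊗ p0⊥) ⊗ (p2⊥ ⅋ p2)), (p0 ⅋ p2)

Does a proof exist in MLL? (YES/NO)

Proof tree:
[⅋]  ⊢ ((p2⊥ ⊗ p0⊥) ⊗ (p2⊥ ⅋ p2)), (p0 ⅋ p2)
  [⊗]  ⊢ p2, p0, ((p2⊥ ⊗ p0⊥) ⊗ (p2⊥ ⅋ p2))
    [⊗]  ⊢ p2, p0, (p2⊥ ⊗ p0⊥)
      [Ax]  ⊢ p2, p2⊥
      [Ax]  ⊢ p0, p0⊥
    [⅋]  ⊢ (p2⊥ ⅋ p2)
      [Ax]  ⊢ p2, p2⊥

Result: YES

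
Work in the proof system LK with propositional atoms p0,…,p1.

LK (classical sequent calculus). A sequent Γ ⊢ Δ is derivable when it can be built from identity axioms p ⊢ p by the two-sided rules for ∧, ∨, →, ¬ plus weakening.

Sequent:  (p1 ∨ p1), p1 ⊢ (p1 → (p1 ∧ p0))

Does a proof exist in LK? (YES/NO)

Truth-table refutation:
  v=00: Γ:[(p1 ∨ p1)=F, p1=F] Δ:[(p1 → (p1 ∧ p0))=T] refutes=False
  v=01: Γ:[(p1 ∨ p1)=T, p1=T] Δ:[(p1 → (p1 ∧ p0))=F] refutes=True  ← countermodel

Result: NO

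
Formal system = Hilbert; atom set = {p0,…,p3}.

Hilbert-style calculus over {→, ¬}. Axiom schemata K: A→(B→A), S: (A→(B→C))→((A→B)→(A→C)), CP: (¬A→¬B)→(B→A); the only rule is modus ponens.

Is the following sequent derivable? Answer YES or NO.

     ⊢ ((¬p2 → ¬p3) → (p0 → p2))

Enumerate valuations to refute Γ ⊢ Δ:
  v=0000: Γ:[] Δ:[((¬p2 → ¬p3) → (p0 → p2))=T] refutes=False
  v=0001: Γ:[] Δ:[((¬p2 → ¬p3) → (p0 → p2))=T] refutes=False
  v=0010: Γ:[] Δ:[((¬p2 → ¬p3) → (p0 → p2))=T] refutes=False
  v=0011: Γ:[] Δ:[((¬p2 → ¬p3) → (p0 → p2))=T] refutes=False
  v=0100: Γ:[] Δ:[((¬p2 → ¬p3) → (p0 → p2))=T] refutes=False
  v=0101: Γ:[] Δ:[((¬p2 → ¬p3) → (p0 → p2))=T] refutes=False
  v=0110: Γ:[] Δ:[((¬p2 → ¬p3) → (p0 → p2))=T] refutes=False
  v=0111: Γ:[] Δ:[((¬p2 → ¬p3) → (p0 → p2))=T] refutes=False
  v=1000: Γ:[] Δ:[((¬p2 → ¬p3) → (p0 → p2))=F] refutes=True  ← countermodel

Result: NO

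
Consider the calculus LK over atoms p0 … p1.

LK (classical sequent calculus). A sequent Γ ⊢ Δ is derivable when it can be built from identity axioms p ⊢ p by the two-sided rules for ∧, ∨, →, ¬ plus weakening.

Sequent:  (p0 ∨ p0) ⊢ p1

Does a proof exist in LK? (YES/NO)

Truth-table refutation:
  v=00: Γ:[(p0 ∨ p0)=F] Δ:[p1=F] refutes=False
  v=01: Γ:[(p0 ∨ p0)=F] Δ:[p1=T] refutes=False
  v=10: Γ:[(p0 ∨ p0)=T] Δ:[p1=F] refutes=True  ← countermodel

Result: NO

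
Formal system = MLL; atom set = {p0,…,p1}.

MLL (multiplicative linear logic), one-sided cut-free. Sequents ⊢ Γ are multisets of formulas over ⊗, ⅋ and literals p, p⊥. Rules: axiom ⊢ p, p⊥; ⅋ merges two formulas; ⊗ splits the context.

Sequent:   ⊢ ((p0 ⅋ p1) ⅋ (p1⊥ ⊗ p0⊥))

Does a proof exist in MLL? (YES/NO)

Derivation trace:
[⅋]  ⊢ ((p0 ⅋ p1) ⅋ (p1⊥ ⊗ p0⊥))
  [⅋]  ⊢ (p1⊥ ⊗ p0⊥), (p0 ⅋ p1)
    [⊗]  ⊢ p1, p0, (p1⊥ ⊗ p0⊥)
      [Ax]  ⊢ p1, p1⊥
      [Ax]  ⊢ p0, p0⊥

Result: YES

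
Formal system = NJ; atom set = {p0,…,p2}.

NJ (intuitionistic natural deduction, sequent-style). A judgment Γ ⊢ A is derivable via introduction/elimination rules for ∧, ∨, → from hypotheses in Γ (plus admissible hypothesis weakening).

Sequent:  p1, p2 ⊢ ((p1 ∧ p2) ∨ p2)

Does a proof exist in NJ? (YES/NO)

Derivation trace:
[∨I₁] p1, p2 ⊢ ((p1 ∧ p2) ∨ p2)
  [∧I] p1, p2 ⊢ (p1 ∧ p2)
    [Ax] p1 ⊢ p1
    [Ax] p2 ⊢ p2

Result: YES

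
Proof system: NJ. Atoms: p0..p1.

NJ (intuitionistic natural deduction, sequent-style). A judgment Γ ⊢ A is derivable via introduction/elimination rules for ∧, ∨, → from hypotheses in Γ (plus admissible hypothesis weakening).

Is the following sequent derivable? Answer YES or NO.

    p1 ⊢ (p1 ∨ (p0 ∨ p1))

Proof tree:
[∨I₂] p1 ⊢ (p1 ∨ (p0 ∨ p1))
  [∨I₂] p1 ⊢ (p0 ∨ p1)
    [Ax] p1 ⊢ p1

Result: YES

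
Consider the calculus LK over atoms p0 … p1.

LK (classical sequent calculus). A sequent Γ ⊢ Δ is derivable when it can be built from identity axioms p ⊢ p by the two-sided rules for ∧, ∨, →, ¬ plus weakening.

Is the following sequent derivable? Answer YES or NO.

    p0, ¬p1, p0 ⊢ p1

Enumerate valuations to refute Γ ⊢ Δ:
  v=00: Γ:[p0=F, ¬p1=T, p0=F] Δ:[p1=F] refutes=False
  v=01: Γ:[p0=F, ¬p1=F, p0=F] Δ:[p1=T] refutes=False
  v=10: Γ:[p0=T, ¬p1=T, p0=T] Δ:[p1=F] refutes=True  ← countermodel

Result: NO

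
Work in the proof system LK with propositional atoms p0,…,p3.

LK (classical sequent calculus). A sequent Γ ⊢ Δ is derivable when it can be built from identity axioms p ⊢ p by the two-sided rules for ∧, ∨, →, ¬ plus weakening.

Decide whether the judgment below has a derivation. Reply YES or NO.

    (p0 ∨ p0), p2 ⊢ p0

Derivation trace:
[WL] (p0 ∨ p0), p2 ⊢ p0
  [∨L] (p0 ∨ p0) ⊢ p0
    [Ax] p0 ⊢ p0
    [Ax] p0 ⊢ p0

Result: YES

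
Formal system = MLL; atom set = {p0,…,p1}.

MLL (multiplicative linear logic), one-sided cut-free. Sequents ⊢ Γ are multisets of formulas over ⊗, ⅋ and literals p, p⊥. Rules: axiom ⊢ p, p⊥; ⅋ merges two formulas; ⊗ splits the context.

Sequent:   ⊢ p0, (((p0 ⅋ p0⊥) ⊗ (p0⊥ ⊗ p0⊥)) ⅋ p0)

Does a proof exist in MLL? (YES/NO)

Derivation trace:
[⅋]  ⊢ p0, (((p0 ⅋ p0⊥) ⊗ (p0⊥ ⊗ p0⊥)) ⅋ p0)
  [⊗]  ⊢ p0, p0, ((p0 ⅋ p0⊥) ⊗ (p0⊥ ⊗ p0⊥))
    [⅋]  ⊢ (p0 ⅋ p0⊥)
      [Ax]  ⊢ p0, p0⊥
    [⊗]  ⊢ p0, p0, (p0⊥ ⊗ p0⊥)
      [Ax]  ⊢ p0, p0⊥
      [Ax]  ⊢ p0, p0⊥

Result: YES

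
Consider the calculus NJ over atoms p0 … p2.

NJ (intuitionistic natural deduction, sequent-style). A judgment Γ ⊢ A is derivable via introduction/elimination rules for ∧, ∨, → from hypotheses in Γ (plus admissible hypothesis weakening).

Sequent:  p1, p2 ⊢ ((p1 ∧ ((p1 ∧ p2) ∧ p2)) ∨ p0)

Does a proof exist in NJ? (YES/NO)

Derivation trace:
[∨I₁] p1, p2 ⊢ ((p1 ∧ ((p1 ∧ p2) ∧ p2)) ∨ p0)
  [∧I] p1, p2 ⊢ (p1 ∧ ((p1 ∧ p2) ∧ p2))
    [Ax] p1 ⊢ p1
    [∧I] p1, p2 ⊢ ((p1 ∧ p2) ∧ p2)
      [∧I] p1, p2 ⊢ (p1 ∧ p2)
        [Ax] p1 ⊢ p1
        [Ax] p2 ⊢ p2
      [Ax] p2 ⊢ p2

Result: YES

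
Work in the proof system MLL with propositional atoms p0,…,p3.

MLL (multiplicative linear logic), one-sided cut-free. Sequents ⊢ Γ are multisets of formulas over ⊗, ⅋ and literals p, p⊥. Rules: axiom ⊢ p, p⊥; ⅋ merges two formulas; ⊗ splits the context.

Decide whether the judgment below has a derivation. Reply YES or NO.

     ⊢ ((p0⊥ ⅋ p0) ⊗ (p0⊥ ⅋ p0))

Derivation (root first):
[⊗]  ⊢ ((p0⊥ ⅋ p0) ⊗ (p0⊥ ⅋ p0))
  [⅋]  ⊢ (p0⊥ ⅋ p0)
    [Ax]  ⊢ p0, p0⊥
  [⅋]  ⊢ (p0⊥ ⅋ p0)
    [Ax]  ⊢ p0, p0⊥

Result: YES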